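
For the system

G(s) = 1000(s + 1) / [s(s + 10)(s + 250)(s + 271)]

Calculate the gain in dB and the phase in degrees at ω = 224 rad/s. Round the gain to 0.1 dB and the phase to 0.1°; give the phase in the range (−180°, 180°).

-88.5 dB, -169.1°

At s = jω = j224:
zero (s+1): 1 + j224 → |·| = √(1²+224²) = √50177 ≈ 224, ∠ = arctan(224/1) ≈ 89.74°
pole (s+10): 10 + j224 → |·| = √(10²+224²) = √50276 ≈ 224.22, ∠ = arctan(224/10) ≈ 87.44°
pole (s+250): 250 + j224 → |·| = √(250²+224²) = √112676 ≈ 335.67, ∠ = arctan(224/250) ≈ 41.86°
pole (s+271): 271 + j224 → |·| = √(271²+224²) = √123617 ≈ 351.59, ∠ = arctan(224/271) ≈ 39.58°
pole at origin: |s| = 224, ∠ = 90.00° (in denominator)
|G| = 1000 · 224 / 5.9275e+09 ≈ 3.779e-05
Gain = 20 log₁₀(3.779e-05) ≈ -88.45 dB
∠G = 89.74° − 258.88° = -169.14°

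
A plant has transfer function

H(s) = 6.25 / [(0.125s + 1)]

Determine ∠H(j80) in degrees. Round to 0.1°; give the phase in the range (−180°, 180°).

-84.3°

At ω = 80 rad/s:
pole (1 + j80·0.125) = 1 + j10 → |·| ≈ 10.05, ∠ ≈ 84.29°
∠H = (0°) − (84.29°) = -84.29°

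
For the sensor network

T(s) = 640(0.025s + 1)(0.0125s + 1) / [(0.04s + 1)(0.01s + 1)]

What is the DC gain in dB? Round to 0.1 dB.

T(0) = 640 · 1 / 1 = 640
20 log₁₀(640) ≈ 56.12 dB

56.1 dB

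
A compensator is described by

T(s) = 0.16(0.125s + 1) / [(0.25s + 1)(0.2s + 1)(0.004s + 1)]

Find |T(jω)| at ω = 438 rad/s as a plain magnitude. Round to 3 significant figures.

At ω = 438 rad/s:
zero (1 + j438·0.125) = 1 + j54.75 → |·| ≈ 54.759, ∠ ≈ 88.95°
pole (1 + j438·0.25) = 1 + j109.5 → |·| ≈ 109.5, ∠ ≈ 89.48°
pole (1 + j438·0.2) = 1 + j87.6 → |·| ≈ 87.606, ∠ ≈ 89.35°
pole (1 + j438·0.004) = 1 + j1.752 → |·| ≈ 2.0173, ∠ ≈ 60.28°
|T| = 0.16 · 54.759 / (109.5 · 87.606 · 2.0173) ≈ 0.00045275

0.000453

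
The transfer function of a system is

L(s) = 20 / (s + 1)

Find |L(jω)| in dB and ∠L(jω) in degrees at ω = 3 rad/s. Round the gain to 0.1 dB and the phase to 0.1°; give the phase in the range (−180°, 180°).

16.0 dB, -71.6°

Substitute s = j3:
Numerator: 20 = 20 + j0
Denominator: (j3) + 1 = 1 + j3
|N| = √(20² + 0²) ≈ 20, ∠N ≈ 0.00°
|D| = √(1² + 3²) ≈ 3.1623, ∠D ≈ 71.57°
|L| = 20 / 3.1623 ≈ 6.3245
Gain = 20 log₁₀(6.3245) ≈ 16.02 dB
∠L = 0.00° − 71.57° = -71.57°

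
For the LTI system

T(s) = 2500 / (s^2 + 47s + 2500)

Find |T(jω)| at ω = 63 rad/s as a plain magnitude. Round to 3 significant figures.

At s = jω = j63:
quadratic: (j63)² + 47·j63 + 2500 = -1469 + j2961 → |·| ≈ 3305.4, ∠ ≈ 116.39°
|T| = 2500 / 3305.4 ≈ 0.75634

0.756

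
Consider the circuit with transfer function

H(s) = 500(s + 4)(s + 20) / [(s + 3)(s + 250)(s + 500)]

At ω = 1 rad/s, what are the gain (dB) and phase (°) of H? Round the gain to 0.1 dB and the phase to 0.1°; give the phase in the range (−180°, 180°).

-19.6 dB, -1.9°

At s = jω = j1:
zero (s+4): 4 + j1 → |·| = √(4²+1²) = √17 ≈ 4.1231, ∠ = arctan(1/4) ≈ 14.04°
zero (s+20): 20 + j1 → |·| = √(20²+1²) = √401 ≈ 20.025, ∠ = arctan(1/20) ≈ 2.86°
pole (s+3): 3 + j1 → |·| = √(3²+1²) = √10 ≈ 3.1623, ∠ = arctan(1/3) ≈ 18.43°
pole (s+250): 250 + j1 → |·| = √(250²+1²) = √62501 ≈ 250, ∠ = arctan(1/250) ≈ 0.23°
pole (s+500): 500 + j1 → |·| = √(500²+1²) = √250001 ≈ 500, ∠ = arctan(1/500) ≈ 0.11°
|H| = 500 · 82.565 / 3.9529e+05 ≈ 0.10444
Gain = 20 log₁₀(0.10444) ≈ -19.62 dB
∠H = 16.90° − 18.77° = -1.87°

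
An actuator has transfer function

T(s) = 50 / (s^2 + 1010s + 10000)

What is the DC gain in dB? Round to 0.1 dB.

-46.0 dB

T(0) = 50 / 10000 = 0.005
20 log₁₀(0.005) ≈ -46.02 dB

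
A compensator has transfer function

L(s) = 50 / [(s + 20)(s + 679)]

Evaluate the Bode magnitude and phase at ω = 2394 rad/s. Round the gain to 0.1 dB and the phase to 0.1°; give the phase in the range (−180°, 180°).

At s = jω = j2394:
pole (s+20): 20 + j2394 → |·| = √(20²+2394²) = √5731636 ≈ 2394.1, ∠ = arctan(2394/20) ≈ 89.52°
pole (s+679): 679 + j2394 → |·| = √(679²+2394²) = √6192277 ≈ 2488.4, ∠ = arctan(2394/679) ≈ 74.17°
|L| = 50 / 5.9575e+06 ≈ 8.3928e-06
Gain = 20 log₁₀(8.3928e-06) ≈ -101.52 dB
∠L = 0.00° − 163.69° = -163.69°

-101.5 dB, -163.7°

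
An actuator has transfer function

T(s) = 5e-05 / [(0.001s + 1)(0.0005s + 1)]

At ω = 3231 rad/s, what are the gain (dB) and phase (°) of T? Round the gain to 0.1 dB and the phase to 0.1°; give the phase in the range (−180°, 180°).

-102.2 dB, -131.0°

At ω = 3231 rad/s:
pole (1 + j3231·0.001) = 1 + j3.231 → |·| ≈ 3.3822, ∠ ≈ 72.80°
pole (1 + j3231·0.0005) = 1 + j1.6155 → |·| ≈ 1.9, ∠ ≈ 58.24°
|T| = 5e-05 · 1 / (3.3822 · 1.9) ≈ 7.7807e-06
Gain = 20 log₁₀(7.7807e-06) ≈ -102.18 dB
∠T = (0°) − (72.80° + 58.24°) = -131.04°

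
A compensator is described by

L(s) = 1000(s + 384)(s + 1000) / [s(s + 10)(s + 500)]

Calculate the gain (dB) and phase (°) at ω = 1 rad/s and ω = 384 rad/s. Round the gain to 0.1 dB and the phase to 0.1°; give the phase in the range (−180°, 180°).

At s = jω = j1:
zero (s+384): 384 + j1 → |·| = √(384²+1²) = √147457 ≈ 384, ∠ = arctan(1/384) ≈ 0.15°
zero (s+1000): 1000 + j1 → |·| = √(1000²+1²) = √1000001 ≈ 1000, ∠ = arctan(1/1000) ≈ 0.06°
pole (s+10): 10 + j1 → |·| = √(10²+1²) = √101 ≈ 10.05, ∠ = arctan(1/10) ≈ 5.71°
pole (s+500): 500 + j1 → |·| = √(500²+1²) = √250001 ≈ 500, ∠ = arctan(1/500) ≈ 0.11°
pole at origin: |s| = 1, ∠ = 90.00° (in denominator)
|L| = 1000 · 3.84e+05 / 5025 ≈ 76418
Gain = 20 log₁₀(76418) ≈ 97.66 dB
∠L = 0.21° − 95.82° = -95.61°

At s = jω = j384:
zero (s+384): 384 + j384 → |·| = √(384²+384²) = √294912 ≈ 543.06, ∠ = arctan(384/384) ≈ 45.00°
zero (s+1000): 1000 + j384 → |·| = √(1000²+384²) = √1147456 ≈ 1071.2, ∠ = arctan(384/1000) ≈ 21.01°
pole (s+10): 10 + j384 → |·| = √(10²+384²) = √147556 ≈ 384.13, ∠ = arctan(384/10) ≈ 88.51°
pole (s+500): 500 + j384 → |·| = √(500²+384²) = √397456 ≈ 630.44, ∠ = arctan(384/500) ≈ 37.52°
pole at origin: |s| = 384, ∠ = 90.00° (in denominator)
|L| = 1000 · 5.8173e+05 / 9.2994e+07 ≈ 6.2556
Gain = 20 log₁₀(6.2556) ≈ 15.93 dB
∠L = 66.01° − 216.03° = -150.02°

ω = 1: 97.7 dB, -95.6°; ω = 384: 15.9 dB, -150.0°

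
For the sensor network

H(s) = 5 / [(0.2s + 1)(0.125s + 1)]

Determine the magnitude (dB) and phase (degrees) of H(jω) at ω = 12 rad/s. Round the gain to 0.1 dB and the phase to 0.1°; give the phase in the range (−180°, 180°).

0.6 dB, -123.7°

At ω = 12 rad/s:
pole (1 + j12·0.2) = 1 + j2.4 → |·| ≈ 2.6, ∠ ≈ 67.38°
pole (1 + j12·0.125) = 1 + j1.5 → |·| ≈ 1.8028, ∠ ≈ 56.31°
|H| = 5 · 1 / (2.6 · 1.8028) ≈ 1.0667
Gain = 20 log₁₀(1.0667) ≈ 0.56 dB
∠H = (0°) − (67.38° + 56.31°) = -123.69°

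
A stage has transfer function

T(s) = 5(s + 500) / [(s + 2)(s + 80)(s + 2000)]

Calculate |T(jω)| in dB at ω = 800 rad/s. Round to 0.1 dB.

-109.4 dB

At s = jω = j800:
zero (s+500): 500 + j800 → |·| = √(500²+800²) = √890000 ≈ 943.4, ∠ = arctan(800/500) ≈ 57.99°
pole (s+2): 2 + j800 → |·| = √(2²+800²) = √640004 ≈ 800, ∠ = arctan(800/2) ≈ 89.86°
pole (s+80): 80 + j800 → |·| = √(80²+800²) = √646400 ≈ 803.99, ∠ = arctan(800/80) ≈ 84.29°
pole (s+2000): 2000 + j800 → |·| = √(2000²+800²) = √4640000 ≈ 2154.1, ∠ = arctan(800/2000) ≈ 21.80°
|T| = 5 · 943.4 / 1.3855e+09 ≈ 3.4045e-06
Gain = 20 log₁₀(3.4045e-06) ≈ -109.36 dB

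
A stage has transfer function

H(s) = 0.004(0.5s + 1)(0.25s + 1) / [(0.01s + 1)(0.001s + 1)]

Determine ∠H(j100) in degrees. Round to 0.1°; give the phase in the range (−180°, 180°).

125.9°

At ω = 100 rad/s:
zero (1 + j100·0.5) = 1 + j50 → |·| ≈ 50.01, ∠ ≈ 88.85°
zero (1 + j100·0.25) = 1 + j25 → |·| ≈ 25.02, ∠ ≈ 87.71°
pole (1 + j100·0.01) = 1 + j1 → |·| ≈ 1.4142, ∠ ≈ 45.00°
pole (1 + j100·0.001) = 1 + j0.1 → |·| ≈ 1.005, ∠ ≈ 5.71°
∠H = (88.85° + 87.71°) − (45.00° + 5.71°) = 125.85°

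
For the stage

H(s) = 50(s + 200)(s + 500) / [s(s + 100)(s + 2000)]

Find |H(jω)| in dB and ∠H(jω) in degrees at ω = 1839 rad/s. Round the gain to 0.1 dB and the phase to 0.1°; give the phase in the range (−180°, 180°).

At s = jω = j1839:
zero (s+200): 200 + j1839 → |·| = √(200²+1839²) = √3421921 ≈ 1849.8, ∠ = arctan(1839/200) ≈ 83.79°
zero (s+500): 500 + j1839 → |·| = √(500²+1839²) = √3631921 ≈ 1905.8, ∠ = arctan(1839/500) ≈ 74.79°
pole (s+100): 100 + j1839 → |·| = √(100²+1839²) = √3391921 ≈ 1841.7, ∠ = arctan(1839/100) ≈ 86.89°
pole (s+2000): 2000 + j1839 → |·| = √(2000²+1839²) = √7381921 ≈ 2717, ∠ = arctan(1839/2000) ≈ 42.60°
pole at origin: |s| = 1839, ∠ = 90.00° (in denominator)
|H| = 50 · 3.5253e+06 / 9.2022e+09 ≈ 0.019155
Gain = 20 log₁₀(0.019155) ≈ -34.35 dB
∠H = 158.58° − 219.49° = -60.91°

-34.4 dB, -60.9°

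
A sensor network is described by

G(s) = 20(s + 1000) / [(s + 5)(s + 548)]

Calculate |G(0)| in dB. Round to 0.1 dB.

G(0) = 20·1000 / (5·548) ≈ 7.2993
20 log₁₀(7.2993) ≈ 17.27 dB

17.3 dB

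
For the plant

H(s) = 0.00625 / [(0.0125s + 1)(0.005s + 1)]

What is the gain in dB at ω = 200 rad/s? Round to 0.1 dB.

At ω = 200 rad/s:
pole (1 + j200·0.0125) = 1 + j2.5 → |·| ≈ 2.6926, ∠ ≈ 68.20°
pole (1 + j200·0.005) = 1 + j1 → |·| ≈ 1.4142, ∠ ≈ 45.00°
|H| = 0.00625 · 1 / (2.6926 · 1.4142) ≈ 0.0016413
Gain = 20 log₁₀(0.0016413) ≈ -55.70 dB

-55.7 dB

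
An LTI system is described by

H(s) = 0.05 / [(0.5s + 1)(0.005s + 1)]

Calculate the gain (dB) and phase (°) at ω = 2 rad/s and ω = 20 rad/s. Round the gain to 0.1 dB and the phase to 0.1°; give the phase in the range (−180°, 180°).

At ω = 2 rad/s:
pole (1 + j2·0.5) = 1 + j1 → |·| ≈ 1.4142, ∠ ≈ 45.00°
pole (1 + j2·0.005) = 1 + j0.01 → |·| ≈ 1, ∠ ≈ 0.57°
|H| = 0.05 · 1 / (1.4142 · 1) ≈ 0.035356
Gain = 20 log₁₀(0.035356) ≈ -29.03 dB
∠H = (0°) − (45.00° + 0.57°) = -45.57°

At ω = 20 rad/s:
pole (1 + j20·0.5) = 1 + j10 → |·| ≈ 10.05, ∠ ≈ 84.29°
pole (1 + j20·0.005) = 1 + j0.1 → |·| ≈ 1.005, ∠ ≈ 5.71°
|H| = 0.05 · 1 / (10.05 · 1.005) ≈ 0.0049504
Gain = 20 log₁₀(0.0049504) ≈ -46.11 dB
∠H = (0°) − (84.29° + 5.71°) = -90.00°

ω = 2: -29.0 dB, -45.6°; ω = 20: -46.1 dB, -90.0°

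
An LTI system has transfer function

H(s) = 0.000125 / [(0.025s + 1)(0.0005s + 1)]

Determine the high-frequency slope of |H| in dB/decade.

-40 dB/decade

Each pole contributes −20 dB/decade at high frequency; each zero contributes +20 dB/decade.
Net: 0 zero(s) − 2 pole(s) → -40 dB/decade.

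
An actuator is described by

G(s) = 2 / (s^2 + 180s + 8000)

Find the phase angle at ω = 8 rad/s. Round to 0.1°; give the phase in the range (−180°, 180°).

-10.3°

Substitute s = j8:
Numerator: 2 = 2 + j0
Denominator: (j8)^2 + 180(j8) + 8000 = 7936 + j1440
|N| = √(2² + 0²) ≈ 2, ∠N ≈ 0.00°
|D| = √(7936² + 1440²) ≈ 8065.6, ∠D ≈ 10.28°
∠G = 0.00° − 10.28° = -10.28°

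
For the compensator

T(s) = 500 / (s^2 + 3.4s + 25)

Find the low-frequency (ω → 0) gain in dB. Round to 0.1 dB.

26.0 dB

T(0) = 500 / 25 = 20
20 log₁₀(20) ≈ 26.02 dB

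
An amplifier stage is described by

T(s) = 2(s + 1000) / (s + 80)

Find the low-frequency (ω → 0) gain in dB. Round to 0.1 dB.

28.0 dB

T(0) = 2·1000 / (80) = 25
20 log₁₀(25) ≈ 27.96 dB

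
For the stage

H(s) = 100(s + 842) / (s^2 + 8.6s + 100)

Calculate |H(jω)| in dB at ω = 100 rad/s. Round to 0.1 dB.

At s = jω = j100:
zero (s+842): 842 + j100 → |·| = √(842²+100²) = √718964 ≈ 847.92, ∠ = arctan(100/842) ≈ 6.77°
quadratic: (j100)² + 8.6·j100 + 100 = -9900 + j860 → |·| ≈ 9937.3, ∠ ≈ 175.04°
|H| = 100 · 847.92 / 9937.3 ≈ 8.5327
Gain = 20 log₁₀(8.5327) ≈ 18.62 dB

18.6 dB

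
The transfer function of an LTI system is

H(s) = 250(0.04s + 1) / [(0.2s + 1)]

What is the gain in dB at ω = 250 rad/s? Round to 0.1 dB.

34.0 dB

At ω = 250 rad/s:
zero (1 + j250·0.04) = 1 + j10 → |·| ≈ 10.05, ∠ ≈ 84.29°
pole (1 + j250·0.2) = 1 + j50 → |·| ≈ 50.01, ∠ ≈ 88.85°
|H| = 250 · 10.05 / (50.01) ≈ 50.24
Gain = 20 log₁₀(50.24) ≈ 34.02 dB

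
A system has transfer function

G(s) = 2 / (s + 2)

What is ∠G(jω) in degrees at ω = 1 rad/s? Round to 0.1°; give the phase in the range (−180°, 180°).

At s = jω = j1:
pole (s+2): 2 + j1 → |·| = √(2²+1²) = √5 ≈ 2.2361, ∠ = arctan(1/2) ≈ 26.57°
∠G = 0.00° − 26.57° = -26.57°

-26.6°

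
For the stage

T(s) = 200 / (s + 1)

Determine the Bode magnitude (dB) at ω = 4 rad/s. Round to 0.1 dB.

33.7 dB

Substitute s = j4:
Numerator: 200 = 200 + j0
Denominator: (j4) + 1 = 1 + j4
|N| = √(200² + 0²) ≈ 200, ∠N ≈ 0.00°
|D| = √(1² + 4²) ≈ 4.1231, ∠D ≈ 75.96°
|T| = 200 / 4.1231 ≈ 48.507
Gain = 20 log₁₀(48.507) ≈ 33.72 dB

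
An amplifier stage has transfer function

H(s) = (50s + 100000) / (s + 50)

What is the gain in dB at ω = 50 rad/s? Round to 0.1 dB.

63.0 dB

Substitute s = j50:
Numerator: 50(j50) + 100000 = 100000 + j2500
Denominator: (j50) + 50 = 50 + j50
|N| = √(100000² + 2500²) ≈ 1.0003e+05, ∠N ≈ 1.43°
|D| = √(50² + 50²) ≈ 70.711, ∠D ≈ 45.00°
|H| = 1.0003e+05 / 70.711 ≈ 1414.6
Gain = 20 log₁₀(1414.6) ≈ 63.01 dB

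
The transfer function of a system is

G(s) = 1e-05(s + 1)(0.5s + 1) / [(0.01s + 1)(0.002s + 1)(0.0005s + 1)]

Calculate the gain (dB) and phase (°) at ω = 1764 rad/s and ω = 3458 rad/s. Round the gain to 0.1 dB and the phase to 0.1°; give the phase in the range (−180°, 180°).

At ω = 1764 rad/s:
zero (1 + j1764·1) = 1 + j1764 → |·| ≈ 1764, ∠ ≈ 89.97°
zero (1 + j1764·0.5) = 1 + j882 → |·| ≈ 882, ∠ ≈ 89.94°
pole (1 + j1764·0.01) = 1 + j17.64 → |·| ≈ 17.668, ∠ ≈ 86.76°
pole (1 + j1764·0.002) = 1 + j3.528 → |·| ≈ 3.667, ∠ ≈ 74.17°
pole (1 + j1764·0.0005) = 1 + j0.882 → |·| ≈ 1.3334, ∠ ≈ 41.41°
|G| = 1e-05 · 1764 · 882 / (17.668 · 3.667 · 1.3334) ≈ 0.1801
Gain = 20 log₁₀(0.1801) ≈ -14.89 dB
∠G = (89.97° + 89.94°) − (86.76° + 74.17° + 41.41°) = -22.43°

At ω = 3458 rad/s:
zero (1 + j3458·1) = 1 + j3458 → |·| ≈ 3458, ∠ ≈ 89.98°
zero (1 + j3458·0.5) = 1 + j1729 → |·| ≈ 1729, ∠ ≈ 89.97°
pole (1 + j3458·0.01) = 1 + j34.58 → |·| ≈ 34.594, ∠ ≈ 88.34°
pole (1 + j3458·0.002) = 1 + j6.916 → |·| ≈ 6.9879, ∠ ≈ 81.77°
pole (1 + j3458·0.0005) = 1 + j1.729 → |·| ≈ 1.9974, ∠ ≈ 59.96°
|G| = 1e-05 · 3458 · 1729 / (34.594 · 6.9879 · 1.9974) ≈ 0.12382
Gain = 20 log₁₀(0.12382) ≈ -18.14 dB
∠G = (89.98° + 89.97°) − (88.34° + 81.77° + 59.96°) = -50.12°

ω = 1764: -14.9 dB, -22.4°; ω = 3458: -18.1 dB, -50.1°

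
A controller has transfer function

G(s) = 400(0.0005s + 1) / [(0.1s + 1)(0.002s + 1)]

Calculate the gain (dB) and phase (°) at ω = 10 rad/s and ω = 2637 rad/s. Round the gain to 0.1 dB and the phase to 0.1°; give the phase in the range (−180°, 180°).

ω = 10: 49.0 dB, -45.9°; ω = 2637: -6.6 dB, -116.2°

At ω = 10 rad/s:
zero (1 + j10·0.0005) = 1 + j0.005 → |·| ≈ 1, ∠ ≈ 0.29°
pole (1 + j10·0.1) = 1 + j1 → |·| ≈ 1.4142, ∠ ≈ 45.00°
pole (1 + j10·0.002) = 1 + j0.02 → |·| ≈ 1.0002, ∠ ≈ 1.15°
|G| = 400 · 1 / (1.4142 · 1.0002) ≈ 282.79
Gain = 20 log₁₀(282.79) ≈ 49.03 dB
∠G = (0.29°) − (45.00° + 1.15°) = -45.86°

At ω = 2637 rad/s:
zero (1 + j2637·0.0005) = 1 + j1.3185 → |·| ≈ 1.6548, ∠ ≈ 52.82°
pole (1 + j2637·0.1) = 1 + j263.7 → |·| ≈ 263.7, ∠ ≈ 89.78°
pole (1 + j2637·0.002) = 1 + j5.274 → |·| ≈ 5.368, ∠ ≈ 79.26°
|G| = 400 · 1.6548 / (263.7 · 5.368) ≈ 0.46761
Gain = 20 log₁₀(0.46761) ≈ -6.60 dB
∠G = (52.82°) − (89.78° + 79.26°) = -116.22°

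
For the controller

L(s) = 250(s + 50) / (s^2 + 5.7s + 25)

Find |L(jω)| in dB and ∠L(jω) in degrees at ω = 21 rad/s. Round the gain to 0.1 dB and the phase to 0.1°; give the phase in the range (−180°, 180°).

29.9 dB, -141.2°

At s = jω = j21:
zero (s+50): 50 + j21 → |·| = √(50²+21²) = √2941 ≈ 54.231, ∠ = arctan(21/50) ≈ 22.78°
quadratic: (j21)² + 5.7·j21 + 25 = -416 + j119.7 → |·| ≈ 432.88, ∠ ≈ 163.95°
|L| = 250 · 54.231 / 432.88 ≈ 31.32
Gain = 20 log₁₀(31.32) ≈ 29.92 dB
∠L = 22.78° − 163.95° = -141.17°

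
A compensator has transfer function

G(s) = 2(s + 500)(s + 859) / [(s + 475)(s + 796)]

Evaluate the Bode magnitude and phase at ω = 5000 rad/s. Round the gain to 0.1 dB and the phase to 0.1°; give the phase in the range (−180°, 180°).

6.0 dB, -1.0°

At s = jω = j5000:
zero (s+500): 500 + j5000 → |·| = √(500²+5000²) = √25250000 ≈ 5024.9, ∠ = arctan(5000/500) ≈ 84.29°
zero (s+859): 859 + j5000 → |·| = √(859²+5000²) = √25737881 ≈ 5073.3, ∠ = arctan(5000/859) ≈ 80.25°
pole (s+475): 475 + j5000 → |·| = √(475²+5000²) = √25225625 ≈ 5022.5, ∠ = arctan(5000/475) ≈ 84.57°
pole (s+796): 796 + j5000 → |·| = √(796²+5000²) = √25633616 ≈ 5063, ∠ = arctan(5000/796) ≈ 80.95°
|G| = 2 · 2.5493e+07 / 2.5429e+07 ≈ 2.005
Gain = 20 log₁₀(2.005) ≈ 6.04 dB
∠G = 164.54° − 165.52° = -0.98°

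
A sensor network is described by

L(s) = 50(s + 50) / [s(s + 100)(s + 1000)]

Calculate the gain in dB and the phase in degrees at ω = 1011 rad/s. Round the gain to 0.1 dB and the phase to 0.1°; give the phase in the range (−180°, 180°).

-89.2 dB, -132.5°

At s = jω = j1011:
zero (s+50): 50 + j1011 → |·| = √(50²+1011²) = √1024621 ≈ 1012.2, ∠ = arctan(1011/50) ≈ 87.17°
pole (s+100): 100 + j1011 → |·| = √(100²+1011²) = √1032121 ≈ 1015.9, ∠ = arctan(1011/100) ≈ 84.35°
pole (s+1000): 1000 + j1011 → |·| = √(1000²+1011²) = √2022121 ≈ 1422, ∠ = arctan(1011/1000) ≈ 45.31°
pole at origin: |s| = 1011, ∠ = 90.00° (in denominator)
|L| = 50 · 1012.2 / 1.4605e+09 ≈ 3.4653e-05
Gain = 20 log₁₀(3.4653e-05) ≈ -89.21 dB
∠L = 87.17° − 219.66° = -132.49°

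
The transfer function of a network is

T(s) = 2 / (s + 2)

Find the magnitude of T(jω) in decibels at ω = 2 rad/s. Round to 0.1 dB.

-3.0 dB

At s = jω = j2:
pole (s+2): 2 + j2 → |·| = √(2²+2²) = √8 ≈ 2.8284, ∠ = arctan(2/2) ≈ 45.00°
|T| = 2 / 2.8284 ≈ 0.70711
Gain = 20 log₁₀(0.70711) ≈ -3.01 dB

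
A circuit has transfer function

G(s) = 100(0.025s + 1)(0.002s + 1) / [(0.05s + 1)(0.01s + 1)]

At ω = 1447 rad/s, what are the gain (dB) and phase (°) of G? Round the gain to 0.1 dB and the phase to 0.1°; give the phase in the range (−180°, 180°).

20.5 dB, -15.9°

At ω = 1447 rad/s:
zero (1 + j1447·0.025) = 1 + j36.175 → |·| ≈ 36.189, ∠ ≈ 88.42°
zero (1 + j1447·0.002) = 1 + j2.894 → |·| ≈ 3.0619, ∠ ≈ 70.94°
pole (1 + j1447·0.05) = 1 + j72.35 → |·| ≈ 72.357, ∠ ≈ 89.21°
pole (1 + j1447·0.01) = 1 + j14.47 → |·| ≈ 14.505, ∠ ≈ 86.05°
|G| = 100 · 36.189 · 3.0619 / (72.357 · 14.505) ≈ 10.558
Gain = 20 log₁₀(10.558) ≈ 20.47 dB
∠G = (88.42° + 70.94°) − (89.21° + 86.05°) = -15.90°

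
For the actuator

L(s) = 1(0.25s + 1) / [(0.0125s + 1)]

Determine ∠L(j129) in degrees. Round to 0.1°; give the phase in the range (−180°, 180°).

At ω = 129 rad/s:
zero (1 + j129·0.25) = 1 + j32.25 → |·| ≈ 32.266, ∠ ≈ 88.22°
pole (1 + j129·0.0125) = 1 + j1.6125 → |·| ≈ 1.8974, ∠ ≈ 58.19°
∠L = (88.22°) − (58.19°) = 30.03°

30.0°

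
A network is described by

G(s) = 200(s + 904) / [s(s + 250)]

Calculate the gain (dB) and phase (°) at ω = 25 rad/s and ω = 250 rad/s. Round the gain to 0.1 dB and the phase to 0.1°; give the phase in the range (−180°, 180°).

At s = jω = j25:
zero (s+904): 904 + j25 → |·| = √(904²+25²) = √817841 ≈ 904.35, ∠ = arctan(25/904) ≈ 1.58°
pole (s+250): 250 + j25 → |·| = √(250²+25²) = √63125 ≈ 251.25, ∠ = arctan(25/250) ≈ 5.71°
pole at origin: |s| = 25, ∠ = 90.00° (in denominator)
|G| = 200 · 904.35 / 6281.2 ≈ 28.795
Gain = 20 log₁₀(28.795) ≈ 29.19 dB
∠G = 1.58° − 95.71° = -94.13°

At s = jω = j250:
zero (s+904): 904 + j250 → |·| = √(904²+250²) = √879716 ≈ 937.93, ∠ = arctan(250/904) ≈ 15.46°
pole (s+250): 250 + j250 → |·| = √(250²+250²) = √125000 ≈ 353.55, ∠ = arctan(250/250) ≈ 45.00°
pole at origin: |s| = 250, ∠ = 90.00° (in denominator)
|G| = 200 · 937.93 / 88388 ≈ 2.1223
Gain = 20 log₁₀(2.1223) ≈ 6.54 dB
∠G = 15.46° − 135.00° = -119.54°

ω = 25: 29.2 dB, -94.1°; ω = 250: 6.5 dB, -119.5°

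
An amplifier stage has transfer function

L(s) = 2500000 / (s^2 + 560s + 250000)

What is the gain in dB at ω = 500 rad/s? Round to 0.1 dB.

At s = jω = j500:
quadratic: (j500)² + 560·j500 + 250000 = 0 + j280000 → |·| ≈ 2.8e+05, ∠ ≈ 90.00°
|L| = 2500000 / 2.8e+05 ≈ 8.9286
Gain = 20 log₁₀(8.9286) ≈ 19.02 dB

19.0 dB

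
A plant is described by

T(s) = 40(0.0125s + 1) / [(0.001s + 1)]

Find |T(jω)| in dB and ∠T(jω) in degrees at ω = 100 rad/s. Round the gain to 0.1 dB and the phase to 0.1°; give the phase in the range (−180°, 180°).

At ω = 100 rad/s:
zero (1 + j100·0.0125) = 1 + j1.25 → |·| ≈ 1.6008, ∠ ≈ 51.34°
pole (1 + j100·0.001) = 1 + j0.1 → |·| ≈ 1.005, ∠ ≈ 5.71°
|T| = 40 · 1.6008 / (1.005) ≈ 63.713
Gain = 20 log₁₀(63.713) ≈ 36.08 dB
∠T = (51.34°) − (5.71°) = 45.63°

36.1 dB, 45.6°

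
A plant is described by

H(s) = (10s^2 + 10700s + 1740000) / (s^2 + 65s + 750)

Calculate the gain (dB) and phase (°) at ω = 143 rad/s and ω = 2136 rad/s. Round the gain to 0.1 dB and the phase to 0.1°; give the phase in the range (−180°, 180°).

ω = 143: 40.0 dB, -109.8°; ω = 2136: 20.7 dB, -25.8°

Substitute s = j143:
Numerator: 10(j143)^2 + 10700(j143) + 1740000 = 1535510 + j1530100
Denominator: (j143)^2 + 65(j143) + 750 = -19699 + j9295
|N| = √(1535510² + 1530100²) ≈ 2.1677e+06, ∠N ≈ 44.90°
|D| = √(19699² + 9295²) ≈ 21782, ∠D ≈ 154.74°
|H| = 2.1677e+06 / 21782 ≈ 99.518
Gain = 20 log₁₀(99.518) ≈ 39.96 dB
∠H = 44.90° − 154.74° = -109.84°

Substitute s = j2136:
Numerator: 10(j2136)^2 + 10700(j2136) + 1740000 = -43884960 + j22855200
Denominator: (j2136)^2 + 65(j2136) + 750 = -4561746 + j138840
|N| = √(43884960² + 22855200²) ≈ 4.948e+07, ∠N ≈ 152.49°
|D| = √(4561746² + 138840²) ≈ 4.5639e+06, ∠D ≈ 178.26°
|H| = 4.948e+07 / 4.5639e+06 ≈ 10.842
Gain = 20 log₁₀(10.842) ≈ 20.70 dB
∠H = 152.49° − 178.26° = -25.77°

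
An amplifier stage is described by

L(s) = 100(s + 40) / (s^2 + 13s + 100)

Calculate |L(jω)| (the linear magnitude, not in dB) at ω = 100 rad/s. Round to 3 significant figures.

1.08

At s = jω = j100:
zero (s+40): 40 + j100 → |·| = √(40²+100²) = √11600 ≈ 107.7, ∠ = arctan(100/40) ≈ 68.20°
quadratic: (j100)² + 13·j100 + 100 = -9900 + j1300 → |·| ≈ 9985, ∠ ≈ 172.52°
|L| = 100 · 107.7 / 9985 ≈ 1.0786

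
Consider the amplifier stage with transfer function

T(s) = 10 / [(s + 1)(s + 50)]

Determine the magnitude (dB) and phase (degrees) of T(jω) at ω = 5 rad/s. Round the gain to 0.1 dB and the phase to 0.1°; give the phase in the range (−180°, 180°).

At s = jω = j5:
pole (s+1): 1 + j5 → |·| = √(1²+5²) = √26 ≈ 5.099, ∠ = arctan(5/1) ≈ 78.69°
pole (s+50): 50 + j5 → |·| = √(50²+5²) = √2525 ≈ 50.249, ∠ = arctan(5/50) ≈ 5.71°
|T| = 10 / 256.22 ≈ 0.039029
Gain = 20 log₁₀(0.039029) ≈ -28.17 dB
∠T = 0.00° − 84.40° = -84.40°

-28.2 dB, -84.4°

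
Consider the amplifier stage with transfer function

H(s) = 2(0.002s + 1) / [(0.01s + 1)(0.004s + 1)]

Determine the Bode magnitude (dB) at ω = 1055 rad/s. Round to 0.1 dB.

At ω = 1055 rad/s:
zero (1 + j1055·0.002) = 1 + j2.11 → |·| ≈ 2.335, ∠ ≈ 64.64°
pole (1 + j1055·0.01) = 1 + j10.55 → |·| ≈ 10.597, ∠ ≈ 84.59°
pole (1 + j1055·0.004) = 1 + j4.22 → |·| ≈ 4.3369, ∠ ≈ 76.67°
|H| = 2 · 2.335 / (10.597 · 4.3369) ≈ 0.10161
Gain = 20 log₁₀(0.10161) ≈ -19.86 dB

-19.9 dB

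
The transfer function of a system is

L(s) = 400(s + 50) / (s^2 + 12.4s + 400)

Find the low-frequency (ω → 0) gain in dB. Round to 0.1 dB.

L(0) = 400·50 / 400 = 50
20 log₁₀(50) ≈ 33.98 dB

34.0 dB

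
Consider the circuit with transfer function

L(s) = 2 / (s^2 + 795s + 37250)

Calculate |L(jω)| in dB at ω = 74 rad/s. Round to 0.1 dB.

-90.5 dB

Substitute s = j74:
Numerator: 2 = 2 + j0
Denominator: (j74)^2 + 795(j74) + 37250 = 31774 + j58830
|N| = √(2² + 0²) ≈ 2, ∠N ≈ 0.00°
|D| = √(31774² + 58830²) ≈ 66862, ∠D ≈ 61.63°
|L| = 2 / 66862 ≈ 2.9912e-05
Gain = 20 log₁₀(2.9912e-05) ≈ -90.48 dB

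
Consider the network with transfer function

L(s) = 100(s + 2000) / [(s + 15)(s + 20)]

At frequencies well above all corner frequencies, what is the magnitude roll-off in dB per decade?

Each pole contributes −20 dB/decade at high frequency; each zero contributes +20 dB/decade.
Net: 1 zero(s) − 2 pole(s) → -20 dB/decade.

-20 dB/decade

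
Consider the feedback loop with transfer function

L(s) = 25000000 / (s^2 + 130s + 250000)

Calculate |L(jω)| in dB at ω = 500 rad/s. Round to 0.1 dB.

51.7 dB

At s = jω = j500:
quadratic: (j500)² + 130·j500 + 250000 = 0 + j65000 → |·| ≈ 65000, ∠ ≈ 90.00°
|L| = 25000000 / 65000 ≈ 384.62
Gain = 20 log₁₀(384.62) ≈ 51.70 dB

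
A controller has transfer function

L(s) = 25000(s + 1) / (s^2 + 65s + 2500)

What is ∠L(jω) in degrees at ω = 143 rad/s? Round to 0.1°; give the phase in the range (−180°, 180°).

At s = jω = j143:
zero (s+1): 1 + j143 → |·| = √(1²+143²) = √20450 ≈ 143, ∠ = arctan(143/1) ≈ 89.60°
quadratic: (j143)² + 65·j143 + 2500 = -17949 + j9295 → |·| ≈ 20213, ∠ ≈ 152.62°
∠L = 89.60° − 152.62° = -63.02°

-63.0°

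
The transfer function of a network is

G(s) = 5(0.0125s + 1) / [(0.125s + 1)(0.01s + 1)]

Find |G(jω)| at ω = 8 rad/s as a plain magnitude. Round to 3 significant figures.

At ω = 8 rad/s:
zero (1 + j8·0.0125) = 1 + j0.1 → |·| ≈ 1.005, ∠ ≈ 5.71°
pole (1 + j8·0.125) = 1 + j1 → |·| ≈ 1.4142, ∠ ≈ 45.00°
pole (1 + j8·0.01) = 1 + j0.08 → |·| ≈ 1.0032, ∠ ≈ 4.57°
|G| = 5 · 1.005 / (1.4142 · 1.0032) ≈ 3.5419

3.54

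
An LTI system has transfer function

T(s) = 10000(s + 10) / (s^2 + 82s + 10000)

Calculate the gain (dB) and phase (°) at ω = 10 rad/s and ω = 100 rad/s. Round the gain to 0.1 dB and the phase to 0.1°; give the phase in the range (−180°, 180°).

At s = jω = j10:
zero (s+10): 10 + j10 → |·| = √(10²+10²) = √200 ≈ 14.142, ∠ = arctan(10/10) ≈ 45.00°
quadratic: (j10)² + 82·j10 + 10000 = 9900 + j820 → |·| ≈ 9933.9, ∠ ≈ 4.73°
|T| = 10000 · 14.142 / 9933.9 ≈ 14.236
Gain = 20 log₁₀(14.236) ≈ 23.07 dB
∠T = 45.00° − 4.73° = 40.27°

At s = jω = j100:
zero (s+10): 10 + j100 → |·| = √(10²+100²) = √10100 ≈ 100.5, ∠ = arctan(100/10) ≈ 84.29°
quadratic: (j100)² + 82·j100 + 10000 = 0 + j8200 → |·| ≈ 8200, ∠ ≈ 90.00°
|T| = 10000 · 100.5 / 8200 ≈ 122.56
Gain = 20 log₁₀(122.56) ≈ 41.77 dB
∠T = 84.29° − 90.00° = -5.71°

ω = 10: 23.1 dB, 40.3°; ω = 100: 41.8 dB, -5.7°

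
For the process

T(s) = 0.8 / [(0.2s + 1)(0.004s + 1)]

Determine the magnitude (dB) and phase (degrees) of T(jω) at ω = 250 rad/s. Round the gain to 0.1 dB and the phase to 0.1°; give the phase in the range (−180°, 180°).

At ω = 250 rad/s:
pole (1 + j250·0.2) = 1 + j50 → |·| ≈ 50.01, ∠ ≈ 88.85°
pole (1 + j250·0.004) = 1 + j1 → |·| ≈ 1.4142, ∠ ≈ 45.00°
|T| = 0.8 · 1 / (50.01 · 1.4142) ≈ 0.011312
Gain = 20 log₁₀(0.011312) ≈ -38.93 dB
∠T = (0°) − (88.85° + 45.00°) = -133.85°

-38.9 dB, -133.9°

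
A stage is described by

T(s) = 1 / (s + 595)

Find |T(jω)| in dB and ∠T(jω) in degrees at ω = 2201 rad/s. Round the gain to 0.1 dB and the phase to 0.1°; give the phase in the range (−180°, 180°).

Substitute s = j2201:
Numerator: 1 = 1 + j0
Denominator: (j2201) + 595 = 595 + j2201
|N| = √(1² + 0²) ≈ 1, ∠N ≈ 0.00°
|D| = √(595² + 2201²) ≈ 2280, ∠D ≈ 74.87°
|T| = 1 / 2280 ≈ 0.0004386
Gain = 20 log₁₀(0.0004386) ≈ -67.16 dB
∠T = 0.00° − 74.87° = -74.87°

-67.2 dB, -74.9°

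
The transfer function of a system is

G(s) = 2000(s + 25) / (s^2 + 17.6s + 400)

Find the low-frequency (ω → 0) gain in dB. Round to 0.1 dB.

41.9 dB

G(0) = 2000·25 / 400 = 125
20 log₁₀(125) ≈ 41.94 dB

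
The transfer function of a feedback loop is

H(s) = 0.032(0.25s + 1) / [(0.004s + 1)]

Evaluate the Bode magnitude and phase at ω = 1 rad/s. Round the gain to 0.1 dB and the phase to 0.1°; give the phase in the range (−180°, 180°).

At ω = 1 rad/s:
zero (1 + j1·0.25) = 1 + j0.25 → |·| ≈ 1.0308, ∠ ≈ 14.04°
pole (1 + j1·0.004) = 1 + j0.004 → |·| ≈ 1, ∠ ≈ 0.23°
|H| = 0.032 · 1.0308 / (1) ≈ 0.032986
Gain = 20 log₁₀(0.032986) ≈ -29.63 dB
∠H = (14.04°) − (0.23°) = 13.81°

-29.6 dB, 13.8°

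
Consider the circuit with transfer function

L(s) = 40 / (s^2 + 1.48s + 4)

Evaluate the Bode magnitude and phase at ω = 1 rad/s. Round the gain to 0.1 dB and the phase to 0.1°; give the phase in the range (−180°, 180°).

21.6 dB, -26.3°

At s = jω = j1:
quadratic: (j1)² + 1.48·j1 + 4 = 3 + j1.48 → |·| ≈ 3.3452, ∠ ≈ 26.26°
|L| = 40 / 3.3452 ≈ 11.957
Gain = 20 log₁₀(11.957) ≈ 21.55 dB
∠L = 0.00° − 26.26° = -26.26°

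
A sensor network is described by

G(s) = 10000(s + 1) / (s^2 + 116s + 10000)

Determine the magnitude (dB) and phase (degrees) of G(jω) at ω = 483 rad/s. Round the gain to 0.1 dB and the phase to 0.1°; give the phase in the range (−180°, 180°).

26.4 dB, -76.0°

At s = jω = j483:
zero (s+1): 1 + j483 → |·| = √(1²+483²) = √233290 ≈ 483, ∠ = arctan(483/1) ≈ 89.88°
quadratic: (j483)² + 116·j483 + 10000 = -223289 + j56028 → |·| ≈ 2.3021e+05, ∠ ≈ 165.91°
|G| = 10000 · 483 / 2.3021e+05 ≈ 20.981
Gain = 20 log₁₀(20.981) ≈ 26.44 dB
∠G = 89.88° − 165.91° = -76.03°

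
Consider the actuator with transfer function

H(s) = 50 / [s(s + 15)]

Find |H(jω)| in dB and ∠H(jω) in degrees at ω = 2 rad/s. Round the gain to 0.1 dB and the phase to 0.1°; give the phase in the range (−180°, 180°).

At s = jω = j2:
pole (s+15): 15 + j2 → |·| = √(15²+2²) = √229 ≈ 15.133, ∠ = arctan(2/15) ≈ 7.59°
pole at origin: |s| = 2, ∠ = 90.00° (in denominator)
|H| = 50 / 30.266 ≈ 1.652
Gain = 20 log₁₀(1.652) ≈ 4.36 dB
∠H = 0.00° − 97.59° = -97.59°

4.4 dB, -97.6°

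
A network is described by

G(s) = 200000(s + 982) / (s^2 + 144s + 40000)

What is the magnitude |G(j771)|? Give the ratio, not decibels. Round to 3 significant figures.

At s = jω = j771:
zero (s+982): 982 + j771 → |·| = √(982²+771²) = √1558765 ≈ 1248.5, ∠ = arctan(771/982) ≈ 38.14°
quadratic: (j771)² + 144·j771 + 40000 = -554441 + j111024 → |·| ≈ 5.6545e+05, ∠ ≈ 168.68°
|G| = 200000 · 1248.5 / 5.6545e+05 ≈ 441.6

442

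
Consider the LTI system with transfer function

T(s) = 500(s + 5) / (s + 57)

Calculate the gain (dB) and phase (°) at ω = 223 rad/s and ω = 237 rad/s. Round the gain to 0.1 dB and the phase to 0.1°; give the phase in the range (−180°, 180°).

ω = 223: 53.7 dB, 13.1°; ω = 237: 53.7 dB, 12.3°

At s = jω = j223:
zero (s+5): 5 + j223 → |·| = √(5²+223²) = √49754 ≈ 223.06, ∠ = arctan(223/5) ≈ 88.72°
pole (s+57): 57 + j223 → |·| = √(57²+223²) = √52978 ≈ 230.17, ∠ = arctan(223/57) ≈ 75.66°
|T| = 500 · 223.06 / 230.17 ≈ 484.55
Gain = 20 log₁₀(484.55) ≈ 53.71 dB
∠T = 88.72° − 75.66° = 13.06°

At s = jω = j237:
zero (s+5): 5 + j237 → |·| = √(5²+237²) = √56194 ≈ 237.05, ∠ = arctan(237/5) ≈ 88.79°
pole (s+57): 57 + j237 → |·| = √(57²+237²) = √59418 ≈ 243.76, ∠ = arctan(237/57) ≈ 76.48°
|T| = 500 · 237.05 / 243.76 ≈ 486.24
Gain = 20 log₁₀(486.24) ≈ 53.74 dB
∠T = 88.79° − 76.48° = 12.31°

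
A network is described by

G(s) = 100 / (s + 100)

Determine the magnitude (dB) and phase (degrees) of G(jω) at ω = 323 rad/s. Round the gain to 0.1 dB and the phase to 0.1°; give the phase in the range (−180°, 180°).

-10.6 dB, -72.8°

Substitute s = j323:
Numerator: 100 = 100 + j0
Denominator: (j323) + 100 = 100 + j323
|N| = √(100² + 0²) ≈ 100, ∠N ≈ 0.00°
|D| = √(100² + 323²) ≈ 338.13, ∠D ≈ 72.80°
|G| = 100 / 338.13 ≈ 0.29574
Gain = 20 log₁₀(0.29574) ≈ -10.58 dB
∠G = 0.00° − 72.80° = -72.80°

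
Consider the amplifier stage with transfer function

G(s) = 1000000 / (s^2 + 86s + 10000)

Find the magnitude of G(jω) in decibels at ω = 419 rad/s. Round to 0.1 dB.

15.4 dB

At s = jω = j419:
quadratic: (j419)² + 86·j419 + 10000 = -165561 + j36034 → |·| ≈ 1.6944e+05, ∠ ≈ 167.72°
|G| = 1000000 / 1.6944e+05 ≈ 5.9018
Gain = 20 log₁₀(5.9018) ≈ 15.42 dB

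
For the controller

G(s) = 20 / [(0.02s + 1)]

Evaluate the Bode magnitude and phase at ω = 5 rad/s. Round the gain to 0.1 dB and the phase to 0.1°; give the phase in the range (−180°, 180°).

At ω = 5 rad/s:
pole (1 + j5·0.02) = 1 + j0.1 → |·| ≈ 1.005, ∠ ≈ 5.71°
|G| = 20 · 1 / (1.005) ≈ 19.9
Gain = 20 log₁₀(19.9) ≈ 25.98 dB
∠G = (0°) − (5.71°) = -5.71°

26.0 dB, -5.7°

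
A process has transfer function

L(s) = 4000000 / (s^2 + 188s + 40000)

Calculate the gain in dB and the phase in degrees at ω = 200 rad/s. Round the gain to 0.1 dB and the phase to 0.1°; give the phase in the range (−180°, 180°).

At s = jω = j200:
quadratic: (j200)² + 188·j200 + 40000 = 0 + j37600 → |·| ≈ 37600, ∠ ≈ 90.00°
|L| = 4000000 / 37600 ≈ 106.38
Gain = 20 log₁₀(106.38) ≈ 40.54 dB
∠L = 0.00° − 90.00° = -90.00°

40.5 dB, -90.0°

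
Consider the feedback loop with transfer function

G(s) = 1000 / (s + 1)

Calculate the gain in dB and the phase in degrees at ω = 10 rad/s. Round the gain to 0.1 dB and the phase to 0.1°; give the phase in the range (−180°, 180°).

At s = jω = j10:
pole (s+1): 1 + j10 → |·| = √(1²+10²) = √101 ≈ 10.05, ∠ = arctan(10/1) ≈ 84.29°
|G| = 1000 / 10.05 ≈ 99.502
Gain = 20 log₁₀(99.502) ≈ 39.96 dB
∠G = 0.00° − 84.29° = -84.29°

40.0 dB, -84.3°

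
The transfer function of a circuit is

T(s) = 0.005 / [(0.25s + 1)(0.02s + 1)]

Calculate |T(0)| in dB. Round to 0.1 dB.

T(0) = 0.005 · 1 / 1 = 0.005
20 log₁₀(0.005) ≈ -46.02 dB

-46.0 dB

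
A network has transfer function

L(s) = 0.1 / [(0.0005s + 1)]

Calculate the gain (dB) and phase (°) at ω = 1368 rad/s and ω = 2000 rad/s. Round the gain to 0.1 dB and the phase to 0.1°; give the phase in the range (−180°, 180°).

At ω = 1368 rad/s:
pole (1 + j1368·0.0005) = 1 + j0.684 → |·| ≈ 1.2116, ∠ ≈ 34.37°
|L| = 0.1 · 1 / (1.2116) ≈ 0.082535
Gain = 20 log₁₀(0.082535) ≈ -21.67 dB
∠L = (0°) − (34.37°) = -34.37°

At ω = 2000 rad/s:
pole (1 + j2000·0.0005) = 1 + j1 → |·| ≈ 1.4142, ∠ ≈ 45.00°
|L| = 0.1 · 1 / (1.4142) ≈ 0.070711
Gain = 20 log₁₀(0.070711) ≈ -23.01 dB
∠L = (0°) − (45.00°) = -45.00°

ω = 1368: -21.7 dB, -34.4°; ω = 2000: -23.0 dB, -45.0°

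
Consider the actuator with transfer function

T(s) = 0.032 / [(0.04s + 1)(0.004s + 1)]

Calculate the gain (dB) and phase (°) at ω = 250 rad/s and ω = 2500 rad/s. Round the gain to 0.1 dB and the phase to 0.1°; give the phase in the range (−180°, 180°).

At ω = 250 rad/s:
pole (1 + j250·0.04) = 1 + j10 → |·| ≈ 10.05, ∠ ≈ 84.29°
pole (1 + j250·0.004) = 1 + j1 → |·| ≈ 1.4142, ∠ ≈ 45.00°
|T| = 0.032 · 1 / (10.05 · 1.4142) ≈ 0.0022515
Gain = 20 log₁₀(0.0022515) ≈ -52.95 dB
∠T = (0°) − (84.29° + 45.00°) = -129.29°

At ω = 2500 rad/s:
pole (1 + j2500·0.04) = 1 + j100 → |·| ≈ 100, ∠ ≈ 89.43°
pole (1 + j2500·0.004) = 1 + j10 → |·| ≈ 10.05, ∠ ≈ 84.29°
|T| = 0.032 · 1 / (100 · 10.05) ≈ 3.1841e-05
Gain = 20 log₁₀(3.1841e-05) ≈ -89.94 dB
∠T = (0°) − (89.43° + 84.29°) = -173.72°

ω = 250: -53.0 dB, -129.3°; ω = 2500: -89.9 dB, -173.7°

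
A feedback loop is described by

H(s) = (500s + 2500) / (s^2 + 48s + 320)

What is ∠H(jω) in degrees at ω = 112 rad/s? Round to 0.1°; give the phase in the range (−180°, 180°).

Substitute s = j112:
Numerator: 500(j112) + 2500 = 2500 + j56000
Denominator: (j112)^2 + 48(j112) + 320 = -12224 + j5376
|N| = √(2500² + 56000²) ≈ 56056, ∠N ≈ 87.44°
|D| = √(12224² + 5376²) ≈ 13354, ∠D ≈ 156.26°
∠H = 87.44° − 156.26° = -68.82°

-68.8°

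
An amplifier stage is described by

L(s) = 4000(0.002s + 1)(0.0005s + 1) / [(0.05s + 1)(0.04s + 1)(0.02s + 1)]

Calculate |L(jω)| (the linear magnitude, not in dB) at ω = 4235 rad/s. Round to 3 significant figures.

0.0263

At ω = 4235 rad/s:
zero (1 + j4235·0.002) = 1 + j8.47 → |·| ≈ 8.5288, ∠ ≈ 83.27°
zero (1 + j4235·0.0005) = 1 + j2.1175 → |·| ≈ 2.3418, ∠ ≈ 64.72°
pole (1 + j4235·0.05) = 1 + j211.75 → |·| ≈ 211.75, ∠ ≈ 89.73°
pole (1 + j4235·0.04) = 1 + j169.4 → |·| ≈ 169.4, ∠ ≈ 89.66°
pole (1 + j4235·0.02) = 1 + j84.7 → |·| ≈ 84.706, ∠ ≈ 89.32°
|L| = 4000 · 8.5288 · 2.3418 / (211.75 · 169.4 · 84.706) ≈ 0.026293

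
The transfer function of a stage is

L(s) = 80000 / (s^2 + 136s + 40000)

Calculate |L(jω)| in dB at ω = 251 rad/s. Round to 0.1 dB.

5.8 dB

At s = jω = j251:
quadratic: (j251)² + 136·j251 + 40000 = -23001 + j34136 → |·| ≈ 41162, ∠ ≈ 123.97°
|L| = 80000 / 41162 ≈ 1.9435
Gain = 20 log₁₀(1.9435) ≈ 5.77 dB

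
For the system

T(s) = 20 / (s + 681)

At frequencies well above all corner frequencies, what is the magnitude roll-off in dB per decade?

Each pole contributes −20 dB/decade at high frequency; each zero contributes +20 dB/decade.
Net: 0 zero(s) − 1 pole(s) → -20 dB/decade.

-20 dB/decade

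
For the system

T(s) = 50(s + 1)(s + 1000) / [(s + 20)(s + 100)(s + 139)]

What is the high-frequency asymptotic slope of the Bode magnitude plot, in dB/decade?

-20 dB/decade

Each pole contributes −20 dB/decade at high frequency; each zero contributes +20 dB/decade.
Net: 2 zero(s) − 3 pole(s) → -20 dB/decade.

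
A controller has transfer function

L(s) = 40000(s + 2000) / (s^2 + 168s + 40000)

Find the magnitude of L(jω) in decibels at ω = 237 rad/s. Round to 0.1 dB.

At s = jω = j237:
zero (s+2000): 2000 + j237 → |·| = √(2000²+237²) = √4056169 ≈ 2014, ∠ = arctan(237/2000) ≈ 6.76°
quadratic: (j237)² + 168·j237 + 40000 = -16169 + j39816 → |·| ≈ 42974, ∠ ≈ 112.10°
|L| = 40000 · 2014 / 42974 ≈ 1874.6
Gain = 20 log₁₀(1874.6) ≈ 65.46 dB

65.5 dB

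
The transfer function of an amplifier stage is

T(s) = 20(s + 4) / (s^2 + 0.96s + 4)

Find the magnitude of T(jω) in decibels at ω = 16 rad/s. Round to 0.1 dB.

At s = jω = j16:
zero (s+4): 4 + j16 → |·| = √(4²+16²) = √272 ≈ 16.492, ∠ = arctan(16/4) ≈ 75.96°
quadratic: (j16)² + 0.96·j16 + 4 = -252 + j15.36 → |·| ≈ 252.47, ∠ ≈ 176.51°
|T| = 20 · 16.492 / 252.47 ≈ 1.3065
Gain = 20 log₁₀(1.3065) ≈ 2.32 dB

2.3 dB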